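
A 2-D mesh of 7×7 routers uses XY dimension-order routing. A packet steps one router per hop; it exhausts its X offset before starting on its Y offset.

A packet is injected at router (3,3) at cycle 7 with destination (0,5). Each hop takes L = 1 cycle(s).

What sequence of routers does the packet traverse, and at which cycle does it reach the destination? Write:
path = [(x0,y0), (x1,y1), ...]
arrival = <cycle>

src (3,3)  cyc=7
W→(2,3)  cyc=8
W→(1,3)  cyc=9
W→(0,3)  cyc=10
N→(0,4)  cyc=11
N→(0,5)  cyc=12

path = [(3,3), (2,3), (1,3), (0,3), (0,4), (0,5)]
arrival = 12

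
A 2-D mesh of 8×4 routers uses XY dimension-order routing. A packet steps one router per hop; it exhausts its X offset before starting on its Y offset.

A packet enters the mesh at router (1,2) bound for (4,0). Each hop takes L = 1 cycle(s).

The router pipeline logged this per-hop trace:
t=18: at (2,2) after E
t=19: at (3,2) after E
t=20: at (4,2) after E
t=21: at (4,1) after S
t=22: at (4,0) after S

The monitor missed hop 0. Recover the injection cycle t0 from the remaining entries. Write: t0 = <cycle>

t0 = 17

The first recorded entry is hop 1 at cycle 18.
Therefore t0 = 18 − L = 17.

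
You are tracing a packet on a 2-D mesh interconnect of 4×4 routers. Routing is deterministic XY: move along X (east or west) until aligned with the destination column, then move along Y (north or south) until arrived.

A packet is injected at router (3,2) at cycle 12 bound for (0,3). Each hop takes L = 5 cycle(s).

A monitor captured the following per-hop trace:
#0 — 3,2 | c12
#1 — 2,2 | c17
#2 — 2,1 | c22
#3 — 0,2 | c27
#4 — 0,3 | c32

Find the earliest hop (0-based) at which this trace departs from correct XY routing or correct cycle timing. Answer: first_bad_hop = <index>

first_bad_hop = 2

[1] (-1,+0) / 5c ⇒ ok
[2] (+0,-1) / 5c ⇒ BAD: Y-move but x=2≠0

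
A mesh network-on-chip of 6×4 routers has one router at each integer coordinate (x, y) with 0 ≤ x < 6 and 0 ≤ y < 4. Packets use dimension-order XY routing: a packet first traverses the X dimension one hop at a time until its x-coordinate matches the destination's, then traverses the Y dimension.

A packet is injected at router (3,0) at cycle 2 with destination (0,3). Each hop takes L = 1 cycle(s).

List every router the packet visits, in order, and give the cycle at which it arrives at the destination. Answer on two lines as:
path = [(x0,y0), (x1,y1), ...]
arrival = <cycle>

#0 — 3,0 | c2
#1 — 2,0 | c3 | W
#2 — 1,0 | c4 | W
#3 — 0,0 | c5 | W
#4 — 0,1 | c6 | N
#5 — 0,2 | c7 | N
#6 — 0,3 | c8 | N

path = [(3,0), (2,0), (1,0), (0,0), (0,1), (0,2), (0,3)]
arrival = 8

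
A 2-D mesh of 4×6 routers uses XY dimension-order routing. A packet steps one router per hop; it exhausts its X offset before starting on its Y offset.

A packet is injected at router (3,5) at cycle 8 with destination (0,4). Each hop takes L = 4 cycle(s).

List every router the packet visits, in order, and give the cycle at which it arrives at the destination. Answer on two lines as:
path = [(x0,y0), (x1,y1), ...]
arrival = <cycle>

path = [(3,5), (2,5), (1,5), (0,5), (0,4)]
arrival = 24

#0 — 3,5 | c8
#1 — 2,5 | c12 | W
#2 — 1,5 | c16 | W
#3 — 0,5 | c20 | W
#4 — 0,4 | c24 | S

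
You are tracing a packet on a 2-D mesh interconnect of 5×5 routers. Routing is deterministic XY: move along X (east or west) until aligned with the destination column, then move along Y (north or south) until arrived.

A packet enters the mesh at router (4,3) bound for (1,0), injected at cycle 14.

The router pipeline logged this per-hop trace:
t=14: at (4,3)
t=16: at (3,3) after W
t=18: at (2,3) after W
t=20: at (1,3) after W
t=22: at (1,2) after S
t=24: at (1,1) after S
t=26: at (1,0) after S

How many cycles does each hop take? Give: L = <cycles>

From hop 0 (14) to hop 1 (16): +2 cycles.
Each hop adds L, hence L = 2.

L = 2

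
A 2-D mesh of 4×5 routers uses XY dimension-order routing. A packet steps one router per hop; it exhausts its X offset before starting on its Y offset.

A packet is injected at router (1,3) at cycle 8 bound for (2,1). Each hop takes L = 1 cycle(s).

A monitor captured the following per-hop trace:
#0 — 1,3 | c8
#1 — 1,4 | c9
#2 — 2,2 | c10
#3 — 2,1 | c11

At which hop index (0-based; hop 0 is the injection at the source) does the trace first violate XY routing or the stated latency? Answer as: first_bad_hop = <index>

  1: Δx=+0 Δy=+1 Δt=1 [BAD: Y-move but x=1≠2]

first_bad_hop = 1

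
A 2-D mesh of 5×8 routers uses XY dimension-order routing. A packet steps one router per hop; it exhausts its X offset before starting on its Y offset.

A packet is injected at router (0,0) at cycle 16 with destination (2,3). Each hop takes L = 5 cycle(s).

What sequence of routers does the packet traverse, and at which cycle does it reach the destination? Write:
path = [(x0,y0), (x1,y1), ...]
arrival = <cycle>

path = [(0,0), (1,0), (2,0), (2,1), (2,2), (2,3)]
arrival = 41

  0. router=(0,0) cycle=16 (inject)
  1. router=(1,0) cycle=21 dir=E
  2. router=(2,0) cycle=26 dir=E
  3. router=(2,1) cycle=31 dir=N
  4. router=(2,2) cycle=36 dir=N
  5. router=(2,3) cycle=41 dir=N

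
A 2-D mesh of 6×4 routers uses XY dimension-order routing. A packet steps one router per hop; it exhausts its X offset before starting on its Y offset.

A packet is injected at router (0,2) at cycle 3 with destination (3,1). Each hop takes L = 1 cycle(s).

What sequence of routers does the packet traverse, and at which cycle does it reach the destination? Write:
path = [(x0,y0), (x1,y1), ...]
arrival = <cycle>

path = [(0,2), (1,2), (2,2), (3,2), (3,1)]
arrival = 7

hop 0: (0,2) @ cyc 3
hop 1: (1,2) @ cyc 4  [E]
hop 2: (2,2) @ cyc 5  [E]
hop 3: (3,2) @ cyc 6  [E]
hop 4: (3,1) @ cyc 7  [S]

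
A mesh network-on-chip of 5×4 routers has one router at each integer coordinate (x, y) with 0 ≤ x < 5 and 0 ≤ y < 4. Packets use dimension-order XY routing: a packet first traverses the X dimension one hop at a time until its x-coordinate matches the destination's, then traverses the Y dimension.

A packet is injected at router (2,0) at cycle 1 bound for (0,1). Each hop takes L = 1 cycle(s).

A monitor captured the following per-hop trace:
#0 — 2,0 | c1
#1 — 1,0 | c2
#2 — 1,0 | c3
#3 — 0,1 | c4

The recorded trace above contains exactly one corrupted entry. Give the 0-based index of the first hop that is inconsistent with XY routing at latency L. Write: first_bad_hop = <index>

first_bad_hop = 2

  1: Δx=-1 Δy=+0 Δt=1 [ok]
  2: Δx=+0 Δy=+0 Δt=1 [BAD: non-unit step]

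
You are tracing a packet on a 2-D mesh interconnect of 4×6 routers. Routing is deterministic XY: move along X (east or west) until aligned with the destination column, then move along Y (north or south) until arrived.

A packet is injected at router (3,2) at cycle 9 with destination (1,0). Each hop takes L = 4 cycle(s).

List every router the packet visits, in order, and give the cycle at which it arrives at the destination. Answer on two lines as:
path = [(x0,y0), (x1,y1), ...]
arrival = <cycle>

path = [(3,2), (2,2), (1,2), (1,1), (1,0)]
arrival = 25

  0. router=(3,2) cycle=9 (inject)
  1. router=(2,2) cycle=13 dir=W
  2. router=(1,2) cycle=17 dir=W
  3. router=(1,1) cycle=21 dir=S
  4. router=(1,0) cycle=25 dir=S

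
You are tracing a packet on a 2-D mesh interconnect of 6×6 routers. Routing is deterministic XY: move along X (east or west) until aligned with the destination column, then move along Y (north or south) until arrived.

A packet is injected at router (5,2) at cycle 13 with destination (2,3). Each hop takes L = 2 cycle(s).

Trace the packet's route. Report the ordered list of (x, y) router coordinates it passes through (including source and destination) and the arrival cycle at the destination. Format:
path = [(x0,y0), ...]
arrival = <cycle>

path = [(5,2), (4,2), (3,2), (2,2), (2,3)]
arrival = 21

src (5,2)  cyc=13
W→(4,2)  cyc=15
W→(3,2)  cyc=17
W→(2,2)  cyc=19
N→(2,3)  cyc=21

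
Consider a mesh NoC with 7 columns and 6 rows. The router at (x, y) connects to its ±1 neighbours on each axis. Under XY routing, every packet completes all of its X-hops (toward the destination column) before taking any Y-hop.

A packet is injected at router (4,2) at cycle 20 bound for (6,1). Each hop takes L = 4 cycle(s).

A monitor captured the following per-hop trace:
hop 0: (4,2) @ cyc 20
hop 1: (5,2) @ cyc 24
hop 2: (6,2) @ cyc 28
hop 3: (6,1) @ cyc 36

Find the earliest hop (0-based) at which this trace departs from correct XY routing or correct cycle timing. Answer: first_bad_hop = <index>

first_bad_hop = 3

check 1→ d=(1,0) cyc+4: ok
check 2→ d=(1,0) cyc+4: ok
check 3→ d=(0,-1) cyc+8: BAD: Δcyc=8≠L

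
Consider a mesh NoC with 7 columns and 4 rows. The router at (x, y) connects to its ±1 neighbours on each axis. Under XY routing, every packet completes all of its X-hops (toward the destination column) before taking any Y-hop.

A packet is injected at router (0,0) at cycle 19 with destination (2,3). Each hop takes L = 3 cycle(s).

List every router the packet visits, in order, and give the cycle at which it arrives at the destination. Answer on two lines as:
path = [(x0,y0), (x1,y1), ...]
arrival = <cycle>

src (0,0)  cyc=19
E→(1,0)  cyc=22
E→(2,0)  cyc=25
N→(2,1)  cyc=28
N→(2,2)  cyc=31
N→(2,3)  cyc=34

path = [(0,0), (1,0), (2,0), (2,1), (2,2), (2,3)]
arrival = 34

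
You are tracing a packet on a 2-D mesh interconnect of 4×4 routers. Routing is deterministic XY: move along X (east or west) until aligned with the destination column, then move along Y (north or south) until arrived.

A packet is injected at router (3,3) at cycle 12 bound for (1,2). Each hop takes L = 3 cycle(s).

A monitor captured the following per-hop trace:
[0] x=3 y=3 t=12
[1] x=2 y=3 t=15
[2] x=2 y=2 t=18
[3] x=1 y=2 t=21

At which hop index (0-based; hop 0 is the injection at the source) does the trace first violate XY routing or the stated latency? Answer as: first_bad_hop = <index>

[1] (-1,+0) / 3c ⇒ ok
[2] (+0,-1) / 3c ⇒ BAD: Y-move but x=2≠1

first_bad_hop = 2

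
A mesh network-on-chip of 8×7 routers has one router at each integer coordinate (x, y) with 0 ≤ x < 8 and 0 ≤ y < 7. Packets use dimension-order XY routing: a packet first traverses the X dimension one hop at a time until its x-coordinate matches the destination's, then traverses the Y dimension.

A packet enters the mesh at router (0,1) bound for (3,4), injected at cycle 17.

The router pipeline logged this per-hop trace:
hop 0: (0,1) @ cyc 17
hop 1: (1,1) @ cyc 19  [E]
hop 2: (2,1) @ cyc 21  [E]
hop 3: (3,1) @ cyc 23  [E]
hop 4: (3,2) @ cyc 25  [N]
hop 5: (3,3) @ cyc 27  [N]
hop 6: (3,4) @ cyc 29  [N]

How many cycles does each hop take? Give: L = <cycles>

L = 2

cyc[1] − cyc[0] = 19 − 17 = 2.
Per-hop latency L = Δcyc = 2.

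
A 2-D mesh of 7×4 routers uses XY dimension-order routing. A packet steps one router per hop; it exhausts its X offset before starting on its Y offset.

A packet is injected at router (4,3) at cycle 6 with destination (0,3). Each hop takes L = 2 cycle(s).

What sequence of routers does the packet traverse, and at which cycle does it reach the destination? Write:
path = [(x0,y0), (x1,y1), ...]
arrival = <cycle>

src (4,3)  cyc=6
W→(3,3)  cyc=8
W→(2,3)  cyc=10
W→(1,3)  cyc=12
W→(0,3)  cyc=14

path = [(4,3), (3,3), (2,3), (1,3), (0,3)]
arrival = 14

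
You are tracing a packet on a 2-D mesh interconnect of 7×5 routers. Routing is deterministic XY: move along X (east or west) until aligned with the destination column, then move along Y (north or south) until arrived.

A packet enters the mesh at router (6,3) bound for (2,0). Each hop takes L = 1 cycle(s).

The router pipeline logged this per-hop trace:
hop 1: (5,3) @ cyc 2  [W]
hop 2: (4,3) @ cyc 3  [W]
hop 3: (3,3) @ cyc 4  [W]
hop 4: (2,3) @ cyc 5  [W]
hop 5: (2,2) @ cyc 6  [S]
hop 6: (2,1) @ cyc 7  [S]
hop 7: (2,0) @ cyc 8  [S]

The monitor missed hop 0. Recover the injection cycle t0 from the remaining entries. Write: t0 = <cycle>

t0 = 1

At hop 1 the cycle is 2; in general cyc_k = t0 + kL.
Subtract one hop: t0 = 2 − 1 = 1.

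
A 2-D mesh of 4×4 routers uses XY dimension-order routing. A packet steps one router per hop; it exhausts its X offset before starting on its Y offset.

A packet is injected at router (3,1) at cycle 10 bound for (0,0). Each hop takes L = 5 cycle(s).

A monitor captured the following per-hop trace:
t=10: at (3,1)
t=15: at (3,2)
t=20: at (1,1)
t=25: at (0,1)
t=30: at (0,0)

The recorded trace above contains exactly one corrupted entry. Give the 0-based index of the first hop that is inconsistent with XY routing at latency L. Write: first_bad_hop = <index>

first_bad_hop = 1

[1] (+0,+1) / 5c ⇒ BAD: Y-move but x=3≠0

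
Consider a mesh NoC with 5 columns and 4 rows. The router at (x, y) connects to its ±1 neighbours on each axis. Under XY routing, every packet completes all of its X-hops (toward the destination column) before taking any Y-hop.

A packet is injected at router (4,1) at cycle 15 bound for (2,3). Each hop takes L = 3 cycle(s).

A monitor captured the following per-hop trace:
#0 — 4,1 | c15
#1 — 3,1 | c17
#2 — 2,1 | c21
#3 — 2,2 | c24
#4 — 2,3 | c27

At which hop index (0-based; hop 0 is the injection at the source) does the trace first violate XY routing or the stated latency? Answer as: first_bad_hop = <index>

first_bad_hop = 1

hop 1: step (-1,+0), +2 cyc — BAD: Δcyc=2≠L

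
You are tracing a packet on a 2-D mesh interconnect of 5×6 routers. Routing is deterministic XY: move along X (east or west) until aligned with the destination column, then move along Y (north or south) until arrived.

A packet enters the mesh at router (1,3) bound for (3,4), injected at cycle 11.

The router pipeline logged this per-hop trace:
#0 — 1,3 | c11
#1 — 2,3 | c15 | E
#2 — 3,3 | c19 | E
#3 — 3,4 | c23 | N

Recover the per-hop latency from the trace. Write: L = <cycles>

L = 4

From hop 0 (11) to hop 1 (15): +4 cycles.
Each hop adds L, hence L = 4.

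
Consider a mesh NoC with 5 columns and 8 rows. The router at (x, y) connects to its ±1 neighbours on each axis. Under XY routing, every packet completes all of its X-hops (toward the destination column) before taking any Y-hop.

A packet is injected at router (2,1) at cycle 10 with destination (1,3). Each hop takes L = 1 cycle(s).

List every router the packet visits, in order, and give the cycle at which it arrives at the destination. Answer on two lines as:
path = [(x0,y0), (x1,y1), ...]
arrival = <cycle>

[0] x=2 y=1 t=10
[1] x=1 y=1 t=11 →W
[2] x=1 y=2 t=12 →N
[3] x=1 y=3 t=13 →N

path = [(2,1), (1,1), (1,2), (1,3)]
arrival = 13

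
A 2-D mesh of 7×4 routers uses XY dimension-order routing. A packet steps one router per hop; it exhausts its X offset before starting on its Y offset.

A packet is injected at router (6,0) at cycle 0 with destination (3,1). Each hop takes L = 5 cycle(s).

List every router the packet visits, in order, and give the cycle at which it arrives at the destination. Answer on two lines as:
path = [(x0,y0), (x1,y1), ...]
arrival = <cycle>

path = [(6,0), (5,0), (4,0), (3,0), (3,1)]
arrival = 20

hop 0: (6,0) @ cyc 0
hop 1: (5,0) @ cyc 5  [W]
hop 2: (4,0) @ cyc 10  [W]
hop 3: (3,0) @ cyc 15  [W]
hop 4: (3,1) @ cyc 20  [N]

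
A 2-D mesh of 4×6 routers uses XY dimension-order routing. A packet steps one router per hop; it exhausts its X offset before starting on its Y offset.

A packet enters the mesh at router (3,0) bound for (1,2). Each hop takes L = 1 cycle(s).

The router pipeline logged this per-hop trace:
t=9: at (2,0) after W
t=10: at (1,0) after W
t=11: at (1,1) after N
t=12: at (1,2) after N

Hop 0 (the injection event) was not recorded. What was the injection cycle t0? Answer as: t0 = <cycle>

t0 = 8

The first recorded entry is hop 1 at cycle 9.
t0 = cyc[1] − L = 9 − 1 = 8.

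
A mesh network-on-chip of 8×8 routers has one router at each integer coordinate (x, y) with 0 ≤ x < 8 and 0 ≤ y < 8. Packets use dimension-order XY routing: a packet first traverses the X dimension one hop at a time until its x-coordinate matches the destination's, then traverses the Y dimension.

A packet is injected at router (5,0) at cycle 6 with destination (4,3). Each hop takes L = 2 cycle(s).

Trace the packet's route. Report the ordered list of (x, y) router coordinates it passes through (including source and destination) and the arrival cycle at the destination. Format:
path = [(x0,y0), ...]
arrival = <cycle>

t=6: at (5,0)
t=8: at (4,0) after W
t=10: at (4,1) after N
t=12: at (4,2) after N
t=14: at (4,3) after N

path = [(5,0), (4,0), (4,1), (4,2), (4,3)]
arrival = 14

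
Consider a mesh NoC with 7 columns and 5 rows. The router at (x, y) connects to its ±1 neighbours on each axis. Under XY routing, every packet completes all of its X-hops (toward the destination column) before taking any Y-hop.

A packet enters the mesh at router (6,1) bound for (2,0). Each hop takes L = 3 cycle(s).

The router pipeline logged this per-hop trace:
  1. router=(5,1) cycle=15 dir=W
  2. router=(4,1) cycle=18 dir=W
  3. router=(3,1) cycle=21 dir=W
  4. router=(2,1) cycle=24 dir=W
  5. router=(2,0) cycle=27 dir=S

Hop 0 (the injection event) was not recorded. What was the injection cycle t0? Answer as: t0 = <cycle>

The first recorded entry is hop 1 at cycle 15.
Therefore t0 = 15 − L = 12.

t0 = 12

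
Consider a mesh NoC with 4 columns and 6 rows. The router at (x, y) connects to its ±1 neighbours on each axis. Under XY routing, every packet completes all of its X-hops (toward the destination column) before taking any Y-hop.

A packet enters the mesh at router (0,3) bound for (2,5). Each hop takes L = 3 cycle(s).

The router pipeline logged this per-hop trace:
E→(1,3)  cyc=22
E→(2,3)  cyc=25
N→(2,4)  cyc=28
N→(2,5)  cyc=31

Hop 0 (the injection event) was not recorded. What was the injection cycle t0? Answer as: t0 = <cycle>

Hop 1 reached at cycle 22; hop k is at t0 + k·L.
So t0 = 22 − 1·3 = 19.

t0 = 19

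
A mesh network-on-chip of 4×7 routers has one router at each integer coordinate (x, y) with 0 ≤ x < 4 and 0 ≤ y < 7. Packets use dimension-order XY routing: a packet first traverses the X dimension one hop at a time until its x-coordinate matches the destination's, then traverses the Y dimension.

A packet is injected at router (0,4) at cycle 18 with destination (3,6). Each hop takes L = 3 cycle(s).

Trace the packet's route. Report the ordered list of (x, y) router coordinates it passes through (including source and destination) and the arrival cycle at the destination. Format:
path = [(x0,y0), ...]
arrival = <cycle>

hop 0: (0,4) @ cyc 18
hop 1: (1,4) @ cyc 21  [E]
hop 2: (2,4) @ cyc 24  [E]
hop 3: (3,4) @ cyc 27  [E]
hop 4: (3,5) @ cyc 30  [N]
hop 5: (3,6) @ cyc 33  [N]

path = [(0,4), (1,4), (2,4), (3,4), (3,5), (3,6)]
arrival = 33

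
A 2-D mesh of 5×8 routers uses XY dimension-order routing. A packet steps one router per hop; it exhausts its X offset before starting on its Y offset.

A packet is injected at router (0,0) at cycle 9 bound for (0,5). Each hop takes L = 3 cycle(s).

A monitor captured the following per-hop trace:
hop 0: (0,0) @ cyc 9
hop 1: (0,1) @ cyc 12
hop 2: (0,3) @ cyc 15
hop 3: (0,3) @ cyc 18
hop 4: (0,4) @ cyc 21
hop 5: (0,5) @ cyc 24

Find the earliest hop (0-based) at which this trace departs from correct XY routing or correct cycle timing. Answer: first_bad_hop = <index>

[1] (+0,+1) / 3c ⇒ ok
[2] (+0,+2) / 3c ⇒ BAD: non-unit step

first_bad_hop = 2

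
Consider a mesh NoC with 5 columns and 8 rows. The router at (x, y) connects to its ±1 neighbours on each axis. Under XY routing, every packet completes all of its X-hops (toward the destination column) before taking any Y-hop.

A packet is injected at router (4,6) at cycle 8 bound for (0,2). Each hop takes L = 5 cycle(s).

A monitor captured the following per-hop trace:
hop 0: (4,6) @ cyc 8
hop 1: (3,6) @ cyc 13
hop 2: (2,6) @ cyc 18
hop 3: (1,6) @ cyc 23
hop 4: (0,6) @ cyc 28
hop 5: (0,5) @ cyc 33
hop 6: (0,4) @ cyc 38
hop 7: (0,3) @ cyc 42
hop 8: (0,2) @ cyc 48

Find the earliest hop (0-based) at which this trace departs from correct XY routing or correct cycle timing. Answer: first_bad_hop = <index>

first_bad_hop = 7

[1] (-1,+0) / 5c ⇒ ok
[2] (-1,+0) / 5c ⇒ ok
[3] (-1,+0) / 5c ⇒ ok
[4] (-1,+0) / 5c ⇒ ok
[5] (+0,-1) / 5c ⇒ ok
[6] (+0,-1) / 5c ⇒ ok
[7] (+0,-1) / 4c ⇒ BAD: Δcyc=4≠L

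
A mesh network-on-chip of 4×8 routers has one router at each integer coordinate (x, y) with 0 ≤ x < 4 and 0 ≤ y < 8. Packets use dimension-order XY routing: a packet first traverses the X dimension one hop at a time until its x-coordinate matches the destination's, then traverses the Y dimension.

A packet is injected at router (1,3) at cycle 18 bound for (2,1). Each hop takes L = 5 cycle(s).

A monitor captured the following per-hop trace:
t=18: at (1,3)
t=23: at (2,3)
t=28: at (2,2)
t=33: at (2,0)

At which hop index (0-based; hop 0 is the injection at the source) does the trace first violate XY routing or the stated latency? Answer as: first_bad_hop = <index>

first_bad_hop = 3

[1] (+1,+0) / 5c ⇒ ok
[2] (+0,-1) / 5c ⇒ ok
[3] (+0,-2) / 5c ⇒ BAD: non-unit step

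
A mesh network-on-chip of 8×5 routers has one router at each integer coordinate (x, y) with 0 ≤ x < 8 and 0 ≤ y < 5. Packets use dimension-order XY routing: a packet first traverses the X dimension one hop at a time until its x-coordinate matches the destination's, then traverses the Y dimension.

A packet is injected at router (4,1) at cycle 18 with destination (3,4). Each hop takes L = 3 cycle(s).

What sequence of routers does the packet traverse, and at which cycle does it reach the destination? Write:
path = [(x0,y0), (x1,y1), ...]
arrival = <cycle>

path = [(4,1), (3,1), (3,2), (3,3), (3,4)]
arrival = 30

src (4,1)  cyc=18
W→(3,1)  cyc=21
N→(3,2)  cyc=24
N→(3,3)  cyc=27
N→(3,4)  cyc=30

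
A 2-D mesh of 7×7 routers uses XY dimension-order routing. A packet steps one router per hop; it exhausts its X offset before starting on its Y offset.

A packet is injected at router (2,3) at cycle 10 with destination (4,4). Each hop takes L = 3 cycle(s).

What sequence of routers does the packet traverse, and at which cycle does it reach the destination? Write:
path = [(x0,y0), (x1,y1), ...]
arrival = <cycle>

[0] x=2 y=3 t=10
[1] x=3 y=3 t=13 →E
[2] x=4 y=3 t=16 →E
[3] x=4 y=4 t=19 →N

path = [(2,3), (3,3), (4,3), (4,4)]
arrival = 19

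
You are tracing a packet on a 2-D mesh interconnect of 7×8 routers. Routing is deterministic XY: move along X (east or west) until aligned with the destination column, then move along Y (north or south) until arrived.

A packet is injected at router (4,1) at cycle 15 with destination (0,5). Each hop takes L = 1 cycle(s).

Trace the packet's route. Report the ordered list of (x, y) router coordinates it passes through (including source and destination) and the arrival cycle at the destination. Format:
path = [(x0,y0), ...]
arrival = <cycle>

path = [(4,1), (3,1), (2,1), (1,1), (0,1), (0,2), (0,3), (0,4), (0,5)]
arrival = 23

src (4,1)  cyc=15
W→(3,1)  cyc=16
W→(2,1)  cyc=17
W→(1,1)  cyc=18
W→(0,1)  cyc=19
N→(0,2)  cyc=20
N→(0,3)  cyc=21
N→(0,4)  cyc=22
N→(0,5)  cyc=23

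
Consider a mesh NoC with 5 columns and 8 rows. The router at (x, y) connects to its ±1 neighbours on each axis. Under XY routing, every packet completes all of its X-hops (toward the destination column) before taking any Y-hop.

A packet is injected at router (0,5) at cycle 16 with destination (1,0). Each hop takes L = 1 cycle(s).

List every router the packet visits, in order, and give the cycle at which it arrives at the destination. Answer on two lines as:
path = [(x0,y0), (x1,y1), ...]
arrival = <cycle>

path = [(0,5), (1,5), (1,4), (1,3), (1,2), (1,1), (1,0)]
arrival = 22

[0] x=0 y=5 t=16
[1] x=1 y=5 t=17 →E
[2] x=1 y=4 t=18 →S
[3] x=1 y=3 t=19 →S
[4] x=1 y=2 t=20 →S
[5] x=1 y=1 t=21 →S
[6] x=1 y=0 t=22 →S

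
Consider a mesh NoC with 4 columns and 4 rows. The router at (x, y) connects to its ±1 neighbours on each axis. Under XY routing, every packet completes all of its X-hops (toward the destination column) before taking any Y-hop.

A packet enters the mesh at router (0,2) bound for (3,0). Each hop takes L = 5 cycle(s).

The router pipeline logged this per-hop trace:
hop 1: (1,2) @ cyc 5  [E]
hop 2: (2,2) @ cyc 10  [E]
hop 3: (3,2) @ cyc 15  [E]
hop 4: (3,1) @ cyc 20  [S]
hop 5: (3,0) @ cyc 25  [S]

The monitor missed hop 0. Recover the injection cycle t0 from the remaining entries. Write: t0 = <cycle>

cyc[1] = 5 and cyc[k] = t0 + k·L for every k.
Therefore t0 = 5 − L = 0.

t0 = 0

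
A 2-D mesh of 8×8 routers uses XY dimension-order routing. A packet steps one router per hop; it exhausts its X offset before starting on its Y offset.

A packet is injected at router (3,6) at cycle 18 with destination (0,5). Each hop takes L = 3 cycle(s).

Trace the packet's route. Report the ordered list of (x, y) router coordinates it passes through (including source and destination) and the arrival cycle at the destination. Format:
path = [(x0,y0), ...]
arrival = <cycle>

path = [(3,6), (2,6), (1,6), (0,6), (0,5)]
arrival = 30

  0. router=(3,6) cycle=18 (inject)
  1. router=(2,6) cycle=21 dir=W
  2. router=(1,6) cycle=24 dir=W
  3. router=(0,6) cycle=27 dir=W
  4. router=(0,5) cycle=30 dir=S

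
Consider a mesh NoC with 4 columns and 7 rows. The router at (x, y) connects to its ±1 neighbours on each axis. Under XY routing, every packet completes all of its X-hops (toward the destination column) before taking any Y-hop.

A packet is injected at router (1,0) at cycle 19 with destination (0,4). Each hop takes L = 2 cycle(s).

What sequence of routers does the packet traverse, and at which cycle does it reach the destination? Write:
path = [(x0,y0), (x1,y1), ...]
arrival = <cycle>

path = [(1,0), (0,0), (0,1), (0,2), (0,3), (0,4)]
arrival = 29

src (1,0)  cyc=19
W→(0,0)  cyc=21
N→(0,1)  cyc=23
N→(0,2)  cyc=25
N→(0,3)  cyc=27
N→(0,4)  cyc=29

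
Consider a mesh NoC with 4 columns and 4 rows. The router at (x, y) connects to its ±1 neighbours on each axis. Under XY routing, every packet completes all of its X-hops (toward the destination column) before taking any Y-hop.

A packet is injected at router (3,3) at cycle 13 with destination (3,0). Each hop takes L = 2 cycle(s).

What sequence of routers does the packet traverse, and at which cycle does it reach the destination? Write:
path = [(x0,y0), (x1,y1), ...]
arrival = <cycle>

t=13: at (3,3)
t=15: at (3,2) after S
t=17: at (3,1) after S
t=19: at (3,0) after S

path = [(3,3), (3,2), (3,1), (3,0)]
arrival = 19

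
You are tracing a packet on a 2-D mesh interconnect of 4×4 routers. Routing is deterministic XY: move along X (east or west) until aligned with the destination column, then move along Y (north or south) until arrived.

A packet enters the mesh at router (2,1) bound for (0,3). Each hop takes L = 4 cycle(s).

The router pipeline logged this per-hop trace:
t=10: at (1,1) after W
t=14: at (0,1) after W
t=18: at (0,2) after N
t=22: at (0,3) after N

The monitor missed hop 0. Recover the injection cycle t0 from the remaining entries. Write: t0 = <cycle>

t0 = 6

Hop 1 reached at cycle 10; hop k is at t0 + k·L.
Subtract one hop: t0 = 10 − 4 = 6.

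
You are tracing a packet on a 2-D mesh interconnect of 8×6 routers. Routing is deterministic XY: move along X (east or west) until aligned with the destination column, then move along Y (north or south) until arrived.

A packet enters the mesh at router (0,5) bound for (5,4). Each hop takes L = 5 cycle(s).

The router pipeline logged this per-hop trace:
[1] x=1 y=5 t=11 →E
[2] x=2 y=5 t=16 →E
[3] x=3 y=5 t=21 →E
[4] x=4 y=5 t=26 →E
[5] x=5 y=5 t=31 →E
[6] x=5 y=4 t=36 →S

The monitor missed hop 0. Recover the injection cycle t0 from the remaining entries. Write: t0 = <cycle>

The first recorded entry is hop 1 at cycle 11.
t0 = cyc[1] − L = 11 − 5 = 6.

t0 = 6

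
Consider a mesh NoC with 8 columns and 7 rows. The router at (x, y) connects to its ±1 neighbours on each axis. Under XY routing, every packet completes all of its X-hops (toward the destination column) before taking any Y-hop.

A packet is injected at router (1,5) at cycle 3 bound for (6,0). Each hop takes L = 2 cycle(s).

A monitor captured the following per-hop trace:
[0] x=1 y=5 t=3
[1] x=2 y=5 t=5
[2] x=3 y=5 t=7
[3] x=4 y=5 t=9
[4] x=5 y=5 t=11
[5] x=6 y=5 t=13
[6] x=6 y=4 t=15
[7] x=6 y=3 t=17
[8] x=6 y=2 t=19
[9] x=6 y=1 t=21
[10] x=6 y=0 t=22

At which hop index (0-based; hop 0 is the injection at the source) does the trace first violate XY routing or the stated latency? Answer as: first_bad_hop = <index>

hop 1: step (+1,+0), +2 cyc — ok
hop 2: step (+1,+0), +2 cyc — ok
hop 3: step (+1,+0), +2 cyc — ok
hop 4: step (+1,+0), +2 cyc — ok
hop 5: step (+1,+0), +2 cyc — ok
hop 6: step (+0,-1), +2 cyc — ok
hop 7: step (+0,-1), +2 cyc — ok
hop 8: step (+0,-1), +2 cyc — ok
hop 9: step (+0,-1), +2 cyc — ok
hop 10: step (+0,-1), +1 cyc — BAD: Δcyc=1≠L

first_bad_hop = 10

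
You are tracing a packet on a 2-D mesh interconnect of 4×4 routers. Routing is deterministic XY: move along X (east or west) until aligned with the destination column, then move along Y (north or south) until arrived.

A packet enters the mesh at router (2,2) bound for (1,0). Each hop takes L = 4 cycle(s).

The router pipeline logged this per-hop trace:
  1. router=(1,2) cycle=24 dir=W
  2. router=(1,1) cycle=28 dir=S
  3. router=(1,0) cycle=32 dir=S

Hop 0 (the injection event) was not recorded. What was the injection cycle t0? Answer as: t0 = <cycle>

t0 = 20

At hop 1 the cycle is 24; in general cyc_k = t0 + kL.
Subtract one hop: t0 = 24 − 4 = 20.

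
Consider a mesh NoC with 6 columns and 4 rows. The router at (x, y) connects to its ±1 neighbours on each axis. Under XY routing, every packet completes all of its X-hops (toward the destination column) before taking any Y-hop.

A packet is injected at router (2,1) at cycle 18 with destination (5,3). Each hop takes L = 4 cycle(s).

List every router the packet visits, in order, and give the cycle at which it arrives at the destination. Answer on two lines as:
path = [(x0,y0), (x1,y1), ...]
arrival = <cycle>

path = [(2,1), (3,1), (4,1), (5,1), (5,2), (5,3)]
arrival = 38

t=18: at (2,1)
t=22: at (3,1) after E
t=26: at (4,1) after E
t=30: at (5,1) after E
t=34: at (5,2) after N
t=38: at (5,3) after N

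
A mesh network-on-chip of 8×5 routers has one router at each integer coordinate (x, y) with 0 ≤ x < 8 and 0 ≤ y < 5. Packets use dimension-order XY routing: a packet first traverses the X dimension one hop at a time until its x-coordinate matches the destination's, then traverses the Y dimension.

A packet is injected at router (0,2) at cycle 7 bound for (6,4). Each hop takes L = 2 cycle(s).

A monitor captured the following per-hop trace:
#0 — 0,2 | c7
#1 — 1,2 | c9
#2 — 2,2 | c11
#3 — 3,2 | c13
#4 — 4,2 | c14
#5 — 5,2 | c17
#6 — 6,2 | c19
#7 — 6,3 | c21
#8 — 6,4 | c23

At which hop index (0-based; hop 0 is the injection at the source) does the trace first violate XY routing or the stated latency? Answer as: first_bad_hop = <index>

first_bad_hop = 4

check 1→ d=(1,0) cyc+2: ok
check 2→ d=(1,0) cyc+2: ok
check 3→ d=(1,0) cyc+2: ok
check 4→ d=(1,0) cyc+1: BAD: Δcyc=1≠L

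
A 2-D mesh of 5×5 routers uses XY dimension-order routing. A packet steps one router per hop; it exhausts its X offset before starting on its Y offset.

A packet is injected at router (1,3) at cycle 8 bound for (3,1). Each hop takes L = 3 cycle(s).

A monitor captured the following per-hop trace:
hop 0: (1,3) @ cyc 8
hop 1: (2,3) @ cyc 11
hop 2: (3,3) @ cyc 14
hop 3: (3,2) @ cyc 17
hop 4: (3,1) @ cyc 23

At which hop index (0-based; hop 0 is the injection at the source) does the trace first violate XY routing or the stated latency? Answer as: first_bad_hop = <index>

check 1→ d=(1,0) cyc+3: ok
check 2→ d=(1,0) cyc+3: ok
check 3→ d=(0,-1) cyc+3: ok
check 4→ d=(0,-1) cyc+6: BAD: Δcyc=6≠L

first_bad_hop = 4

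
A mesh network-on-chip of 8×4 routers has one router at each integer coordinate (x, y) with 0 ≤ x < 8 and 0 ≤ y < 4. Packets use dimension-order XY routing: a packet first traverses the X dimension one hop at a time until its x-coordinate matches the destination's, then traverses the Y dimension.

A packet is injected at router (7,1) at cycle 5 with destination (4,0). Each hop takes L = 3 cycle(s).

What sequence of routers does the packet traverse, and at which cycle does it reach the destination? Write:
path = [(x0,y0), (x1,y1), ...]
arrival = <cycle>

path = [(7,1), (6,1), (5,1), (4,1), (4,0)]
arrival = 17

t=5: at (7,1)
t=8: at (6,1) after W
t=11: at (5,1) after W
t=14: at (4,1) after W
t=17: at (4,0) after S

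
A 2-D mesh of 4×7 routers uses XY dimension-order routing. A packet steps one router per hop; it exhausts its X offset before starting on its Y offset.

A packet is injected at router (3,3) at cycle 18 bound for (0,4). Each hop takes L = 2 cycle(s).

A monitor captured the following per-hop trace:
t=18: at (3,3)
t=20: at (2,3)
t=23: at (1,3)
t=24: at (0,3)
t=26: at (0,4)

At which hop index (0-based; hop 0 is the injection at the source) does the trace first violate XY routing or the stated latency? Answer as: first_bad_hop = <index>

first_bad_hop = 2

check 1→ d=(-1,0) cyc+2: ok
check 2→ d=(-1,0) cyc+3: BAD: Δcyc=3≠L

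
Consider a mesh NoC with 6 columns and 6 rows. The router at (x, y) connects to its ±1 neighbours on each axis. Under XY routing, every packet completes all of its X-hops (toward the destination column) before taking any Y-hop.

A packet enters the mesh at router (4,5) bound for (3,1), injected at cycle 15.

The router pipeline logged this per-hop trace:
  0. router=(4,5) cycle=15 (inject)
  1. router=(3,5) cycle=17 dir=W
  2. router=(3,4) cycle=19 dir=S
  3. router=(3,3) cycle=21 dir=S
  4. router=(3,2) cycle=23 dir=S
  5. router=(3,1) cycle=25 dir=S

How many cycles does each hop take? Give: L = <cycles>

From hop 0 (15) to hop 1 (17): +2 cycles.
Each hop adds L, hence L = 2.

L = 2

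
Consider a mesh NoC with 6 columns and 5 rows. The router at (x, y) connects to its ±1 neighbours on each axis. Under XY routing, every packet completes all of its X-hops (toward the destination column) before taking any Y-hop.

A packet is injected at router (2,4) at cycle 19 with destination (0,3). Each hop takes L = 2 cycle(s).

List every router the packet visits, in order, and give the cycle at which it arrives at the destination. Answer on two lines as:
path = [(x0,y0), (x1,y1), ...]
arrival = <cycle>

hop 0: (2,4) @ cyc 19
hop 1: (1,4) @ cyc 21  [W]
hop 2: (0,4) @ cyc 23  [W]
hop 3: (0,3) @ cyc 25  [S]

path = [(2,4), (1,4), (0,4), (0,3)]
arrival = 25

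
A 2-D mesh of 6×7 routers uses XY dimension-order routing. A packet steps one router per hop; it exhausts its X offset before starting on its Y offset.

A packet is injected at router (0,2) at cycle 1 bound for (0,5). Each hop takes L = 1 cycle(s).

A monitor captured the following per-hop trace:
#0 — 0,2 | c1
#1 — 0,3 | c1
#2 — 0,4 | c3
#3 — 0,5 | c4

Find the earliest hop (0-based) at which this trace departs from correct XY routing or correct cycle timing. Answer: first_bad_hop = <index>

first_bad_hop = 1

  1: Δx=+0 Δy=+1 Δt=0 [BAD: Δcyc=0≠L]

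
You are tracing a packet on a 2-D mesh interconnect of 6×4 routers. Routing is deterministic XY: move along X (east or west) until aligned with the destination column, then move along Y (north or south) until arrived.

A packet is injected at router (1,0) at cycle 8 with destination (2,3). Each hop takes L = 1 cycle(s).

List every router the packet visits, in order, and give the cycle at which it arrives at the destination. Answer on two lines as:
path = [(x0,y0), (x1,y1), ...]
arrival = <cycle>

src (1,0)  cyc=8
E→(2,0)  cyc=9
N→(2,1)  cyc=10
N→(2,2)  cyc=11
N→(2,3)  cyc=12

path = [(1,0), (2,0), (2,1), (2,2), (2,3)]
arrival = 12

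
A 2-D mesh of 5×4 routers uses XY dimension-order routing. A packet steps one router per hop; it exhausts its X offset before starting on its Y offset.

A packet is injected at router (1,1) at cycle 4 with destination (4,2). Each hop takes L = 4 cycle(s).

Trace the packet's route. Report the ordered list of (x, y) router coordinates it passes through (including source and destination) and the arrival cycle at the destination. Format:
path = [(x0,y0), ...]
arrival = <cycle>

path = [(1,1), (2,1), (3,1), (4,1), (4,2)]
arrival = 20

hop 0: (1,1) @ cyc 4
hop 1: (2,1) @ cyc 8  [E]
hop 2: (3,1) @ cyc 12  [E]
hop 3: (4,1) @ cyc 16  [E]
hop 4: (4,2) @ cyc 20  [N]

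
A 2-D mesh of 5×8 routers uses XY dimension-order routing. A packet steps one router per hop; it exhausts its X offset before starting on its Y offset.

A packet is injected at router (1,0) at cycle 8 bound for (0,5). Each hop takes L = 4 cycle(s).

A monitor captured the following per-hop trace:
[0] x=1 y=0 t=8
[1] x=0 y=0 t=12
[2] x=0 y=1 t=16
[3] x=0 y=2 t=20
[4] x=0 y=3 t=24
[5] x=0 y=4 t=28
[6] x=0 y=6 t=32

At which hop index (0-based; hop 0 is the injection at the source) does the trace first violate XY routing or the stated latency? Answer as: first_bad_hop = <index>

check 1→ d=(-1,0) cyc+4: ok
check 2→ d=(0,1) cyc+4: ok
check 3→ d=(0,1) cyc+4: ok
check 4→ d=(0,1) cyc+4: ok
check 5→ d=(0,1) cyc+4: ok
check 6→ d=(0,2) cyc+4: BAD: non-unit step

first_bad_hop = 6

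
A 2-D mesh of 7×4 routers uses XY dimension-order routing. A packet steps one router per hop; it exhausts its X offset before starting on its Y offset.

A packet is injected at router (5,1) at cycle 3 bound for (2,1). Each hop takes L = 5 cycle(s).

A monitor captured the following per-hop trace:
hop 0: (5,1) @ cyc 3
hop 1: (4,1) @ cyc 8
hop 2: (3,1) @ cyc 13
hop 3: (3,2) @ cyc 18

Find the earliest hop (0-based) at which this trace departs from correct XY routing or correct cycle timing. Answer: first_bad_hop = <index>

hop 1: step (-1,+0), +5 cyc — ok
hop 2: step (-1,+0), +5 cyc — ok
hop 3: step (+0,+1), +5 cyc — BAD: Y-move but x=3≠2

first_bad_hop = 3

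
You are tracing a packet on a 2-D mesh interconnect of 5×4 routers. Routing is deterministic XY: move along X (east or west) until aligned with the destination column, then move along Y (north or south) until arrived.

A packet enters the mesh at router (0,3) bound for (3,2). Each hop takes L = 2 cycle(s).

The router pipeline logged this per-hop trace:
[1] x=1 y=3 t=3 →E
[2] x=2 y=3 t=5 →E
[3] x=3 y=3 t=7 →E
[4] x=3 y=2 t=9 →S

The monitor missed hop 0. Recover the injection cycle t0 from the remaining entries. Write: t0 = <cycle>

t0 = 1

At hop 1 the cycle is 3; in general cyc_k = t0 + kL.
t0 = cyc[1] − L = 3 − 2 = 1.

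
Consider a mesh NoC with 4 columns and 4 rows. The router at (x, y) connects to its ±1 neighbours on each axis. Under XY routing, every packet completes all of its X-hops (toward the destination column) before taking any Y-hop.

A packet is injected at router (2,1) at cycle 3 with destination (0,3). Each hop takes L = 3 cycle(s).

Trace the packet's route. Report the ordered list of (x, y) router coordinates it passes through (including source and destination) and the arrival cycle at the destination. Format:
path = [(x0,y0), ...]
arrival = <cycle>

#0 — 2,1 | c3
#1 — 1,1 | c6 | W
#2 — 0,1 | c9 | W
#3 — 0,2 | c12 | N
#4 — 0,3 | c15 | N

path = [(2,1), (1,1), (0,1), (0,2), (0,3)]
arrival = 15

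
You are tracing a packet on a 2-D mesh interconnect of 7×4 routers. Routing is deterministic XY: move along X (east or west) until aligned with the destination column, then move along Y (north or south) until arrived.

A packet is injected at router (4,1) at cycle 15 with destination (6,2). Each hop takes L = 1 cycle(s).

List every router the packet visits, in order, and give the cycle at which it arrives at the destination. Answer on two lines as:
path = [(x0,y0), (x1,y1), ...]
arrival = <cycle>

path = [(4,1), (5,1), (6,1), (6,2)]
arrival = 18

  0. router=(4,1) cycle=15 (inject)
  1. router=(5,1) cycle=16 dir=E
  2. router=(6,1) cycle=17 dir=E
  3. router=(6,2) cycle=18 dir=N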